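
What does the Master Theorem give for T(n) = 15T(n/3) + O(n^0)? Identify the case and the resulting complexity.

Master Theorem for T(n) = 15T(n/3) + O(n^0):

a = 15, b = 3, c = 0
log_b(a) = log_3(15) = 2.4650

Case 1: c = 0 < log_3(15) = 2.4650
T(n) = O(n^(log_3 15))

For T(n) = 15T(n/3) + O(n^0): log_3(15) = 2.4650. This is Case 1 of the Master Theorem (c < log_b(a), work dominated by leaves), giving O(n^(log_3 15)).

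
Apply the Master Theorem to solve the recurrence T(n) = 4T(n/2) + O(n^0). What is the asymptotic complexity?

Master Theorem for T(n) = 4T(n/2) + O(n^0):

a = 4, b = 2, c = 0
log_b(a) = log_2(4) = 2.0000

Case 1: c = 0 < log_2(4) = 2.0000
T(n) = O(n^(log_2 4)) = O(n^2)

For T(n) = 4T(n/2) + O(n^0): log_2(4) = 2.0000. This is Case 1 of the Master Theorem (c < log_b(a), work dominated by leaves), giving O(n^2).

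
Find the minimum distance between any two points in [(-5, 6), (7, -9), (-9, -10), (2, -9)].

Computing all pairwise distances among 4 points:

d((-5, 6), (7, -9)) = 19.2094
d((-5, 6), (-9, -10)) = 16.4924
d((-5, 6), (2, -9)) = 16.5529
d((7, -9), (-9, -10)) = 16.0312
d((7, -9), (2, -9)) = 5.0 <-- minimum
d((-9, -10), (2, -9)) = 11.0454

Closest pair: (7, -9) and (2, -9) with distance 5.0

The closest pair is (7, -9) and (2, -9) with Euclidean distance 5.0. For 4 points, brute-force pairwise comparison is shown above. For large n, the divide-and-conquer algorithm (sort by x, recurse on halves, check the dividing strip) achieves O(n log n).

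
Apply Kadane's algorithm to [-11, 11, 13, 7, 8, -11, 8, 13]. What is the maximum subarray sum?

Using Kadane's algorithm on [-11, 11, 13, 7, 8, -11, 8, 13]:

Scanning through the array:
Position 1 (value 11): max_ending_here = 11, max_so_far = 11
Position 2 (value 13): max_ending_here = 24, max_so_far = 24
Position 3 (value 7): max_ending_here = 31, max_so_far = 31
Position 4 (value 8): max_ending_here = 39, max_so_far = 39
Position 5 (value -11): max_ending_here = 28, max_so_far = 39
Position 6 (value 8): max_ending_here = 36, max_so_far = 39
Position 7 (value 13): max_ending_here = 49, max_so_far = 49

Maximum subarray: [11, 13, 7, 8, -11, 8, 13]
Maximum sum: 49

The maximum subarray is [11, 13, 7, 8, -11, 8, 13] with sum 49. This subarray runs from index 1 to index 7.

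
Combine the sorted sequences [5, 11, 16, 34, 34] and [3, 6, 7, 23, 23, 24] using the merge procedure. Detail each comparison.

Merging process:

Compare 5 vs 3: take 3 from right. Merged: [3]
Compare 5 vs 6: take 5 from left. Merged: [3, 5]
Compare 11 vs 6: take 6 from right. Merged: [3, 5, 6]
Compare 11 vs 7: take 7 from right. Merged: [3, 5, 6, 7]
Compare 11 vs 23: take 11 from left. Merged: [3, 5, 6, 7, 11]
Compare 16 vs 23: take 16 from left. Merged: [3, 5, 6, 7, 11, 16]
Compare 34 vs 23: take 23 from right. Merged: [3, 5, 6, 7, 11, 16, 23]
Compare 34 vs 23: take 23 from right. Merged: [3, 5, 6, 7, 11, 16, 23, 23]
Compare 34 vs 24: take 24 from right. Merged: [3, 5, 6, 7, 11, 16, 23, 23, 24]
Append remaining from left: [34, 34]. Merged: [3, 5, 6, 7, 11, 16, 23, 23, 24, 34, 34]

Final merged array: [3, 5, 6, 7, 11, 16, 23, 23, 24, 34, 34]
Total comparisons: 9

The merged array is [3, 5, 6, 7, 11, 16, 23, 23, 24, 34, 34], requiring 9 comparisons. The merge step runs in O(n) time where n is the total number of elements.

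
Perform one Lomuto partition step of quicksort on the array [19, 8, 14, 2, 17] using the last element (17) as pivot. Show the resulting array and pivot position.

Lomuto partition with pivot = 17:

Initial array: [19, 8, 14, 2, 17]

arr[0]=19 > 17: no swap
arr[1]=8 <= 17: swap with position 0, array becomes [8, 19, 14, 2, 17]
arr[2]=14 <= 17: swap with position 1, array becomes [8, 14, 19, 2, 17]
arr[3]=2 <= 17: swap with position 2, array becomes [8, 14, 2, 19, 17]

Place pivot at position 3: [8, 14, 2, 17, 19]
Pivot position: 3

After partitioning with pivot 17, the array becomes [8, 14, 2, 17, 19]. The pivot is placed at index 3. All elements to the left of the pivot are <= 17, and all elements to the right are > 17.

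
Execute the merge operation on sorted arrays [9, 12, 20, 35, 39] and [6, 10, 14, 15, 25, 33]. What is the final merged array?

Merging process:

Compare 9 vs 6: take 6 from right. Merged: [6]
Compare 9 vs 10: take 9 from left. Merged: [6, 9]
Compare 12 vs 10: take 10 from right. Merged: [6, 9, 10]
Compare 12 vs 14: take 12 from left. Merged: [6, 9, 10, 12]
Compare 20 vs 14: take 14 from right. Merged: [6, 9, 10, 12, 14]
Compare 20 vs 15: take 15 from right. Merged: [6, 9, 10, 12, 14, 15]
Compare 20 vs 25: take 20 from left. Merged: [6, 9, 10, 12, 14, 15, 20]
Compare 35 vs 25: take 25 from right. Merged: [6, 9, 10, 12, 14, 15, 20, 25]
Compare 35 vs 33: take 33 from right. Merged: [6, 9, 10, 12, 14, 15, 20, 25, 33]
Append remaining from left: [35, 39]. Merged: [6, 9, 10, 12, 14, 15, 20, 25, 33, 35, 39]

Final merged array: [6, 9, 10, 12, 14, 15, 20, 25, 33, 35, 39]
Total comparisons: 9

The merged array is [6, 9, 10, 12, 14, 15, 20, 25, 33, 35, 39], requiring 9 comparisons. The merge step runs in O(n) time where n is the total number of elements.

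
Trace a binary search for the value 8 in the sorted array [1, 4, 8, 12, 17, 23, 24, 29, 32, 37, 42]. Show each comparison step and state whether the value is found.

Binary search for 8 in [1, 4, 8, 12, 17, 23, 24, 29, 32, 37, 42]:

lo=0, hi=10, mid=5, arr[mid]=23 -> 23 > 8, search left half
lo=0, hi=4, mid=2, arr[mid]=8 -> Found target at index 2!

Binary search finds 8 at index 2 after 2 comparisons. The search repeatedly halves the search space by comparing with the middle element.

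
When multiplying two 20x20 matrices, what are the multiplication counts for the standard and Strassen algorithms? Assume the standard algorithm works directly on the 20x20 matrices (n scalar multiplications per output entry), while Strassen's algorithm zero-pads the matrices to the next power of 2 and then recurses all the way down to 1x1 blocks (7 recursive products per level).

Matrix multiplication for 20x20 matrices:

Strassen's algorithm requires power-of-2 dimensions. Pad 20x20 to 32x32 (next power of 2).

Standard algorithm: 20^3 = 8000 multiplications
Strassen's algorithm: 7^(log2(32)) = 7^5 = 16807 multiplications
Difference: 8000 - 16807 = -8807 (Strassen uses MORE here due to padding overhead — for small or just-over-power-of-2 n, padding can outweigh the per-level savings)

Standard: 8000 multiplications (20^3). Strassen: 16807 multiplications (7^5, after padding to 32x32). Strassen reduces 8 recursive multiplications to 7 at each level.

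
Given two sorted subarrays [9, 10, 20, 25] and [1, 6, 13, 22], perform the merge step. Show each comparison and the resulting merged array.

Merging process:

Compare 9 vs 1: take 1 from right. Merged: [1]
Compare 9 vs 6: take 6 from right. Merged: [1, 6]
Compare 9 vs 13: take 9 from left. Merged: [1, 6, 9]
Compare 10 vs 13: take 10 from left. Merged: [1, 6, 9, 10]
Compare 20 vs 13: take 13 from right. Merged: [1, 6, 9, 10, 13]
Compare 20 vs 22: take 20 from left. Merged: [1, 6, 9, 10, 13, 20]
Compare 25 vs 22: take 22 from right. Merged: [1, 6, 9, 10, 13, 20, 22]
Append remaining from left: [25]. Merged: [1, 6, 9, 10, 13, 20, 22, 25]

Final merged array: [1, 6, 9, 10, 13, 20, 22, 25]
Total comparisons: 7

The merged array is [1, 6, 9, 10, 13, 20, 22, 25], requiring 7 comparisons. The merge step runs in O(n) time where n is the total number of elements.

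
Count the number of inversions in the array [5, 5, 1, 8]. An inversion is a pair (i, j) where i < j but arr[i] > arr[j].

Finding inversions in [5, 5, 1, 8]:

(0, 2): arr[0]=5 > arr[2]=1
(1, 2): arr[1]=5 > arr[2]=1

Total inversions: 2

The array has 2 inversion(s): (0,2), (1,2). Each pair (i,j) satisfies i < j and arr[i] > arr[j].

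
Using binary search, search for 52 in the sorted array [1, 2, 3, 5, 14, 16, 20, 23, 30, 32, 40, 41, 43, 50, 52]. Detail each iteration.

Binary search for 52 in [1, 2, 3, 5, 14, 16, 20, 23, 30, 32, 40, 41, 43, 50, 52]:

lo=0, hi=14, mid=7, arr[mid]=23 -> 23 < 52, search right half
lo=8, hi=14, mid=11, arr[mid]=41 -> 41 < 52, search right half
lo=12, hi=14, mid=13, arr[mid]=50 -> 50 < 52, search right half
lo=14, hi=14, mid=14, arr[mid]=52 -> Found target at index 14!

Binary search finds 52 at index 14 after 4 comparisons. The search repeatedly halves the search space by comparing with the middle element.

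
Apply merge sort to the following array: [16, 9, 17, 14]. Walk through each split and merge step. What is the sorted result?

Merge sort trace:

Split: [16, 9, 17, 14] -> [16, 9] and [17, 14]
  Split: [16, 9] -> [16] and [9]
  Merge: [16] + [9] -> [9, 16]
  Split: [17, 14] -> [17] and [14]
  Merge: [17] + [14] -> [14, 17]
Merge: [9, 16] + [14, 17] -> [9, 14, 16, 17]

Final sorted array: [9, 14, 16, 17]

The merge sort proceeds by recursively splitting the array and merging sorted halves.
After all merges, the sorted array is [9, 14, 16, 17].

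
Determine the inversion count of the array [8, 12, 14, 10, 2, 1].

Finding inversions in [8, 12, 14, 10, 2, 1]:

(0, 4): arr[0]=8 > arr[4]=2
(0, 5): arr[0]=8 > arr[5]=1
(1, 3): arr[1]=12 > arr[3]=10
(1, 4): arr[1]=12 > arr[4]=2
(1, 5): arr[1]=12 > arr[5]=1
(2, 3): arr[2]=14 > arr[3]=10
(2, 4): arr[2]=14 > arr[4]=2
(2, 5): arr[2]=14 > arr[5]=1
(3, 4): arr[3]=10 > arr[4]=2
(3, 5): arr[3]=10 > arr[5]=1
(4, 5): arr[4]=2 > arr[5]=1

Total inversions: 11

The array has 11 inversion(s): (0,4), (0,5), (1,3), (1,4), (1,5), (2,3), (2,4), (2,5), (3,4), (3,5), (4,5). Each pair (i,j) satisfies i < j and arr[i] > arr[j].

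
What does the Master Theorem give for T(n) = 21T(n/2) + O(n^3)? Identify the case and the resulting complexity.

Master Theorem for T(n) = 21T(n/2) + O(n^3):

a = 21, b = 2, c = 3
log_b(a) = log_2(21) = 4.3923

Case 1: c = 3 < log_2(21) = 4.3923
T(n) = O(n^(log_2 21))

For T(n) = 21T(n/2) + O(n^3): log_2(21) = 4.3923. This is Case 1 of the Master Theorem (c < log_b(a), work dominated by leaves), giving O(n^(log_2 21)).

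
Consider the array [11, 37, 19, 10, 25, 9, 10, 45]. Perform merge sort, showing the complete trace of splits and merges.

Merge sort trace:

Split: [11, 37, 19, 10, 25, 9, 10, 45] -> [11, 37, 19, 10] and [25, 9, 10, 45]
  Split: [11, 37, 19, 10] -> [11, 37] and [19, 10]
    Split: [11, 37] -> [11] and [37]
    Merge: [11] + [37] -> [11, 37]
    Split: [19, 10] -> [19] and [10]
    Merge: [19] + [10] -> [10, 19]
  Merge: [11, 37] + [10, 19] -> [10, 11, 19, 37]
  Split: [25, 9, 10, 45] -> [25, 9] and [10, 45]
    Split: [25, 9] -> [25] and [9]
    Merge: [25] + [9] -> [9, 25]
    Split: [10, 45] -> [10] and [45]
    Merge: [10] + [45] -> [10, 45]
  Merge: [9, 25] + [10, 45] -> [9, 10, 25, 45]
Merge: [10, 11, 19, 37] + [9, 10, 25, 45] -> [9, 10, 10, 11, 19, 25, 37, 45]

Final sorted array: [9, 10, 10, 11, 19, 25, 37, 45]

The merge sort proceeds by recursively splitting the array and merging sorted halves.
After all merges, the sorted array is [9, 10, 10, 11, 19, 25, 37, 45].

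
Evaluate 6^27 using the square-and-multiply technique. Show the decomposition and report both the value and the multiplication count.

Computing 6^27 by squaring (build up from 6^1; each line after the first costs one multiplication):

6^1 = 6
6^2 = (6^1)^2 = 6^2 = 36
6^3 = 6 * 6^2 = 6 * 36 = 216
6^6 = (6^3)^2 = 216^2 = 46656
6^12 = (6^6)^2 = 46656^2 = 2176782336
6^13 = 6 * 6^12 = 6 * 2176782336 = 13060694016
6^26 = (6^13)^2 = 13060694016^2 = 170581728179578208256
6^27 = 6 * 6^26 = 6 * 170581728179578208256 = 1023490369077469249536

Result: 1023490369077469249536
Multiplications needed: 7 (7 lines after 6^1)

6^27 = 1023490369077469249536. Using exponentiation by squaring, this requires 7 multiplications. The key idea: if the exponent is even, square the half-power; if odd, multiply by the base once.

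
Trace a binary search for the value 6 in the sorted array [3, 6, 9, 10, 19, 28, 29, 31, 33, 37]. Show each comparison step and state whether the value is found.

Binary search for 6 in [3, 6, 9, 10, 19, 28, 29, 31, 33, 37]:

lo=0, hi=9, mid=4, arr[mid]=19 -> 19 > 6, search left half
lo=0, hi=3, mid=1, arr[mid]=6 -> Found target at index 1!

Binary search finds 6 at index 1 after 2 comparisons. The search repeatedly halves the search space by comparing with the middle element.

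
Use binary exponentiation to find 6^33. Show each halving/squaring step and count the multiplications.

Computing 6^33 by squaring (build up from 6^1; each line after the first costs one multiplication):

6^1 = 6
6^2 = (6^1)^2 = 6^2 = 36
6^4 = (6^2)^2 = 36^2 = 1296
6^8 = (6^4)^2 = 1296^2 = 1679616
6^16 = (6^8)^2 = 1679616^2 = 2821109907456
6^32 = (6^16)^2 = 2821109907456^2 = 7958661109946400884391936
6^33 = 6 * 6^32 = 6 * 7958661109946400884391936 = 47751966659678405306351616

Result: 47751966659678405306351616
Multiplications needed: 6 (6 lines after 6^1)

6^33 = 47751966659678405306351616. Using exponentiation by squaring, this requires 6 multiplications. The key idea: if the exponent is even, square the half-power; if odd, multiply by the base once.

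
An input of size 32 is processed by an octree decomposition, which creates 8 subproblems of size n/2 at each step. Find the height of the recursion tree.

For divide and conquer with division factor 2:

Problem sizes at each level:
Level 0: 32
Level 1: 16
Level 2: 8
Level 3: 4
Level 4: 2
Level 5: 1

The root is level 0 and the size-1 base case is level 5 (the tree spans levels 0 through 5, i.e. 6 levels counting the root), so the depth is the number of divisions: log_2(32) = 5

The recursion tree depth is log_2(32) = 5. At each level, the problem size is divided by 2, so it takes 5 divisions to reduce to a base case of size 1. The algorithm makes 8 recursive calls at each level.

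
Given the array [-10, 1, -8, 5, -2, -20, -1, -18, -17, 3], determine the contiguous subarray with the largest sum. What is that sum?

Using Kadane's algorithm on [-10, 1, -8, 5, -2, -20, -1, -18, -17, 3]:

Scanning through the array:
Position 1 (value 1): max_ending_here = 1, max_so_far = 1
Position 2 (value -8): max_ending_here = -7, max_so_far = 1
Position 3 (value 5): max_ending_here = 5, max_so_far = 5
Position 4 (value -2): max_ending_here = 3, max_so_far = 5
Position 5 (value -20): max_ending_here = -17, max_so_far = 5
Position 6 (value -1): max_ending_here = -1, max_so_far = 5
Position 7 (value -18): max_ending_here = -18, max_so_far = 5
Position 8 (value -17): max_ending_here = -17, max_so_far = 5
Position 9 (value 3): max_ending_here = 3, max_so_far = 5

Maximum subarray: [5]
Maximum sum: 5

The maximum subarray is [5] with sum 5. This subarray runs from index 3 to index 3.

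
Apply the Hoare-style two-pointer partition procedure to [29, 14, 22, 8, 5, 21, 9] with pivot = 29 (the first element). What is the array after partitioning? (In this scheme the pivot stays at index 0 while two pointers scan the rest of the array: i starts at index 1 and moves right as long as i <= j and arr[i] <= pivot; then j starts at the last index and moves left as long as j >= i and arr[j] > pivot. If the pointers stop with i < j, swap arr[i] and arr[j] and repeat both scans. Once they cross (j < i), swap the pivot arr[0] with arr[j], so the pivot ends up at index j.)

Hoare-style two-pointer partition with pivot = 29:

Initial array: [29, 14, 22, 8, 5, 21, 9]

Pointers start at i = 1, j = 6.
i ends at 7, j ends at 6: the pointers have crossed (j < i), so scanning stops.

Swap pivot arr[0] with arr[6] to place pivot at position 6: [9, 14, 22, 8, 5, 21, 29]
Pivot position: 6

After partitioning with pivot 29, the array becomes [9, 14, 22, 8, 5, 21, 29]. The pivot is placed at index 6. All elements to the left of the pivot are <= 29, and all elements to the right are > 29.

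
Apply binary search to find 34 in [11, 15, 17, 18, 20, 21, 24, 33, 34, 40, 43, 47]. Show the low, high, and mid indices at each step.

Binary search for 34 in [11, 15, 17, 18, 20, 21, 24, 33, 34, 40, 43, 47]:

lo=0, hi=11, mid=5, arr[mid]=21 -> 21 < 34, search right half
lo=6, hi=11, mid=8, arr[mid]=34 -> Found target at index 8!

Binary search finds 34 at index 8 after 2 comparisons. The search repeatedly halves the search space by comparing with the middle element.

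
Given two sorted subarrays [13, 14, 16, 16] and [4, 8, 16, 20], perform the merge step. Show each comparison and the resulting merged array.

Merging process:

Compare 13 vs 4: take 4 from right. Merged: [4]
Compare 13 vs 8: take 8 from right. Merged: [4, 8]
Compare 13 vs 16: take 13 from left. Merged: [4, 8, 13]
Compare 14 vs 16: take 14 from left. Merged: [4, 8, 13, 14]
Compare 16 vs 16: take 16 from left. Merged: [4, 8, 13, 14, 16]
Compare 16 vs 16: take 16 from left. Merged: [4, 8, 13, 14, 16, 16]
Append remaining from right: [16, 20]. Merged: [4, 8, 13, 14, 16, 16, 16, 20]

Final merged array: [4, 8, 13, 14, 16, 16, 16, 20]
Total comparisons: 6

The merged array is [4, 8, 13, 14, 16, 16, 16, 20], requiring 6 comparisons. The merge step runs in O(n) time where n is the total number of elements.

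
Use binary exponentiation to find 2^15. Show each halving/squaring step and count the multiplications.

Computing 2^15 by squaring (build up from 2^1; each line after the first costs one multiplication):

2^1 = 2
2^2 = (2^1)^2 = 2^2 = 4
2^3 = 2 * 2^2 = 2 * 4 = 8
2^6 = (2^3)^2 = 8^2 = 64
2^7 = 2 * 2^6 = 2 * 64 = 128
2^14 = (2^7)^2 = 128^2 = 16384
2^15 = 2 * 2^14 = 2 * 16384 = 32768

Result: 32768
Multiplications needed: 6 (6 lines after 2^1)

2^15 = 32768. Using exponentiation by squaring, this requires 6 multiplications. The key idea: if the exponent is even, square the half-power; if odd, multiply by the base once.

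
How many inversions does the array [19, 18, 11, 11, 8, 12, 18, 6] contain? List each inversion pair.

Finding inversions in [19, 18, 11, 11, 8, 12, 18, 6]:

(0, 1): arr[0]=19 > arr[1]=18
(0, 2): arr[0]=19 > arr[2]=11
(0, 3): arr[0]=19 > arr[3]=11
(0, 4): arr[0]=19 > arr[4]=8
(0, 5): arr[0]=19 > arr[5]=12
(0, 6): arr[0]=19 > arr[6]=18
(0, 7): arr[0]=19 > arr[7]=6
(1, 2): arr[1]=18 > arr[2]=11
(1, 3): arr[1]=18 > arr[3]=11
(1, 4): arr[1]=18 > arr[4]=8
(1, 5): arr[1]=18 > arr[5]=12
(1, 7): arr[1]=18 > arr[7]=6
(2, 4): arr[2]=11 > arr[4]=8
(2, 7): arr[2]=11 > arr[7]=6
(3, 4): arr[3]=11 > arr[4]=8
(3, 7): arr[3]=11 > arr[7]=6
(4, 7): arr[4]=8 > arr[7]=6
(5, 7): arr[5]=12 > arr[7]=6
(6, 7): arr[6]=18 > arr[7]=6

Total inversions: 19

The array has 19 inversion(s): (0,1), (0,2), (0,3), (0,4), (0,5), (0,6), (0,7), (1,2), (1,3), (1,4), (1,5), (1,7), (2,4), (2,7), (3,4), (3,7), (4,7), (5,7), (6,7). Each pair (i,j) satisfies i < j and arr[i] > arr[j].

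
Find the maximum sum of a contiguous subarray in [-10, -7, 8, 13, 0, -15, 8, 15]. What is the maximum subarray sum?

Using Kadane's algorithm on [-10, -7, 8, 13, 0, -15, 8, 15]:

Scanning through the array:
Position 1 (value -7): max_ending_here = -7, max_so_far = -7
Position 2 (value 8): max_ending_here = 8, max_so_far = 8
Position 3 (value 13): max_ending_here = 21, max_so_far = 21
Position 4 (value 0): max_ending_here = 21, max_so_far = 21
Position 5 (value -15): max_ending_here = 6, max_so_far = 21
Position 6 (value 8): max_ending_here = 14, max_so_far = 21
Position 7 (value 15): max_ending_here = 29, max_so_far = 29

Maximum subarray: [8, 13, 0, -15, 8, 15]
Maximum sum: 29

The maximum subarray is [8, 13, 0, -15, 8, 15] with sum 29. This subarray runs from index 2 to index 7.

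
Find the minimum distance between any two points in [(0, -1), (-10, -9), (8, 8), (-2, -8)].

Computing all pairwise distances among 4 points:

d((0, -1), (-10, -9)) = 12.8062
d((0, -1), (8, 8)) = 12.0416
d((0, -1), (-2, -8)) = 7.2801 <-- minimum
d((-10, -9), (8, 8)) = 24.7588
d((-10, -9), (-2, -8)) = 8.0623
d((8, 8), (-2, -8)) = 18.868

Closest pair: (0, -1) and (-2, -8) with distance 7.2801

The closest pair is (0, -1) and (-2, -8) with Euclidean distance 7.2801. For 4 points, brute-force pairwise comparison is shown above. For large n, the divide-and-conquer algorithm (sort by x, recurse on halves, check the dividing strip) achieves O(n log n).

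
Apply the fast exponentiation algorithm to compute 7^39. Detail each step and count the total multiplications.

Computing 7^39 by squaring (build up from 7^1; each line after the first costs one multiplication):

7^1 = 7
7^2 = (7^1)^2 = 7^2 = 49
7^4 = (7^2)^2 = 49^2 = 2401
7^8 = (7^4)^2 = 2401^2 = 5764801
7^9 = 7 * 7^8 = 7 * 5764801 = 40353607
7^18 = (7^9)^2 = 40353607^2 = 1628413597910449
7^19 = 7 * 7^18 = 7 * 1628413597910449 = 11398895185373143
7^38 = (7^19)^2 = 11398895185373143^2 = 129934811447123020117172145698449
7^39 = 7 * 7^38 = 7 * 129934811447123020117172145698449 = 909543680129861140820205019889143

Result: 909543680129861140820205019889143
Multiplications needed: 8 (8 lines after 7^1)

7^39 = 909543680129861140820205019889143. Using exponentiation by squaring, this requires 8 multiplications. The key idea: if the exponent is even, square the half-power; if odd, multiply by the base once.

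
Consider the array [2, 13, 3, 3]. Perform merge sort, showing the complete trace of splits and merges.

Merge sort trace:

Split: [2, 13, 3, 3] -> [2, 13] and [3, 3]
  Split: [2, 13] -> [2] and [13]
  Merge: [2] + [13] -> [2, 13]
  Split: [3, 3] -> [3] and [3]
  Merge: [3] + [3] -> [3, 3]
Merge: [2, 13] + [3, 3] -> [2, 3, 3, 13]

Final sorted array: [2, 3, 3, 13]

The merge sort proceeds by recursively splitting the array and merging sorted halves.
After all merges, the sorted array is [2, 3, 3, 13].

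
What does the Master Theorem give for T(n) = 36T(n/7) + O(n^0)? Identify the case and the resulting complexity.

Master Theorem for T(n) = 36T(n/7) + O(n^0):

a = 36, b = 7, c = 0
log_b(a) = log_7(36) = 1.8416

Case 1: c = 0 < log_7(36) = 1.8416
T(n) = O(n^(log_7 36))

For T(n) = 36T(n/7) + O(n^0): log_7(36) = 1.8416. This is Case 1 of the Master Theorem (c < log_b(a), work dominated by leaves), giving O(n^(log_7 36)).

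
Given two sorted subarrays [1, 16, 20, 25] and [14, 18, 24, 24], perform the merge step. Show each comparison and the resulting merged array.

Merging process:

Compare 1 vs 14: take 1 from left. Merged: [1]
Compare 16 vs 14: take 14 from right. Merged: [1, 14]
Compare 16 vs 18: take 16 from left. Merged: [1, 14, 16]
Compare 20 vs 18: take 18 from right. Merged: [1, 14, 16, 18]
Compare 20 vs 24: take 20 from left. Merged: [1, 14, 16, 18, 20]
Compare 25 vs 24: take 24 from right. Merged: [1, 14, 16, 18, 20, 24]
Compare 25 vs 24: take 24 from right. Merged: [1, 14, 16, 18, 20, 24, 24]
Append remaining from left: [25]. Merged: [1, 14, 16, 18, 20, 24, 24, 25]

Final merged array: [1, 14, 16, 18, 20, 24, 24, 25]
Total comparisons: 7

The merged array is [1, 14, 16, 18, 20, 24, 24, 25], requiring 7 comparisons. The merge step runs in O(n) time where n is the total number of elements.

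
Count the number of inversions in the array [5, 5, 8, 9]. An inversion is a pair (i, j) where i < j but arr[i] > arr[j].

Finding inversions in [5, 5, 8, 9]:


Total inversions: 0

The array has 0 inversions. It is already sorted.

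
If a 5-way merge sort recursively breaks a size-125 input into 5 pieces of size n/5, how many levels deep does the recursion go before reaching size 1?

For divide and conquer with division factor 5:

Problem sizes at each level:
Level 0: 125
Level 1: 25
Level 2: 5
Level 3: 1

The root is level 0 and the size-1 base case is level 3 (the tree spans levels 0 through 3, i.e. 4 levels counting the root), so the depth is the number of divisions: log_5(125) = 3

The recursion tree depth is log_5(125) = 3. At each level, the problem size is divided by 5, so it takes 3 divisions to reduce to a base case of size 1. The algorithm makes 5 recursive calls at each level.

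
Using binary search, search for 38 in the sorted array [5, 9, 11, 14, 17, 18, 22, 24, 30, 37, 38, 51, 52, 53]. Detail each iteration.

Binary search for 38 in [5, 9, 11, 14, 17, 18, 22, 24, 30, 37, 38, 51, 52, 53]:

lo=0, hi=13, mid=6, arr[mid]=22 -> 22 < 38, search right half
lo=7, hi=13, mid=10, arr[mid]=38 -> Found target at index 10!

Binary search finds 38 at index 10 after 2 comparisons. The search repeatedly halves the search space by comparing with the middle element.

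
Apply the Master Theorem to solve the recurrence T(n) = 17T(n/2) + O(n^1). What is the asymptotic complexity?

Master Theorem for T(n) = 17T(n/2) + O(n^1):

a = 17, b = 2, c = 1
log_b(a) = log_2(17) = 4.0875

Case 1: c = 1 < log_2(17) = 4.0875
T(n) = O(n^(log_2 17))

For T(n) = 17T(n/2) + O(n^1): log_2(17) = 4.0875. This is Case 1 of the Master Theorem (c < log_b(a), work dominated by leaves), giving O(n^(log_2 17)).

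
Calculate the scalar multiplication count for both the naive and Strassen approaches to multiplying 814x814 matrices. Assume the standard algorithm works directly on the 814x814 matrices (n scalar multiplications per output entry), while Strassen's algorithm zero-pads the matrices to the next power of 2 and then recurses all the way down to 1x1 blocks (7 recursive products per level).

Matrix multiplication for 814x814 matrices:

Strassen's algorithm requires power-of-2 dimensions. Pad 814x814 to 1024x1024 (next power of 2).

Standard algorithm: 814^3 = 539353144 multiplications
Strassen's algorithm: 7^(log2(1024)) = 7^10 = 282475249 multiplications
Savings: 539353144 - 282475249 = 256877895 multiplications

Standard: 539353144 multiplications (814^3). Strassen: 282475249 multiplications (7^10, after padding to 1024x1024). Strassen reduces 8 recursive multiplications to 7 at each level.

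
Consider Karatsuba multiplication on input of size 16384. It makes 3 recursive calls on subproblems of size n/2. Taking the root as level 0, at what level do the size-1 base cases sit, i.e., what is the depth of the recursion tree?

For divide and conquer with division factor 2:

Problem sizes at each level:
Level 0: 16384
Level 1: 8192
Level 2: 4096
Level 3: 2048
Level 4: 1024
Level 5: 512
Level 6: 256
Level 7: 128
Level 8: 64
Level 9: 32
Level 10: 16
Level 11: 8
Level 12: 4
Level 13: 2
Level 14: 1

The root is level 0 and the size-1 base case is level 14 (the tree spans levels 0 through 14, i.e. 15 levels counting the root), so the depth is the number of divisions: log_2(16384) = 14

The recursion tree depth is log_2(16384) = 14. At each level, the problem size is divided by 2, so it takes 14 divisions to reduce to a base case of size 1. The algorithm makes 3 recursive calls at each level.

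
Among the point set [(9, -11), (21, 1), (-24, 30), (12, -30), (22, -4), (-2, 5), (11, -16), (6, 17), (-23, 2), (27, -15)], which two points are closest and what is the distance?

Computing all pairwise distances among 10 points:

d((9, -11), (21, 1)) = 16.9706
d((9, -11), (-24, 30)) = 52.6308
d((9, -11), (12, -30)) = 19.2354
d((9, -11), (22, -4)) = 14.7648
d((9, -11), (-2, 5)) = 19.4165
d((9, -11), (11, -16)) = 5.3852
d((9, -11), (6, 17)) = 28.1603
d((9, -11), (-23, 2)) = 34.5398
d((9, -11), (27, -15)) = 18.4391
d((21, 1), (-24, 30)) = 53.535
d((21, 1), (12, -30)) = 32.28
d((21, 1), (22, -4)) = 5.099 <-- minimum
d((21, 1), (-2, 5)) = 23.3452
d((21, 1), (11, -16)) = 19.7231
d((21, 1), (6, 17)) = 21.9317
d((21, 1), (-23, 2)) = 44.0114
d((21, 1), (27, -15)) = 17.088
d((-24, 30), (12, -30)) = 69.9714
d((-24, 30), (22, -4)) = 57.2014
d((-24, 30), (-2, 5)) = 33.3017
d((-24, 30), (11, -16)) = 57.8014
d((-24, 30), (6, 17)) = 32.6956
d((-24, 30), (-23, 2)) = 28.0179
d((-24, 30), (27, -15)) = 68.0147
d((12, -30), (22, -4)) = 27.8568
d((12, -30), (-2, 5)) = 37.6962
d((12, -30), (11, -16)) = 14.0357
d((12, -30), (6, 17)) = 47.3814
d((12, -30), (-23, 2)) = 47.4236
d((12, -30), (27, -15)) = 21.2132
d((22, -4), (-2, 5)) = 25.632
d((22, -4), (11, -16)) = 16.2788
d((22, -4), (6, 17)) = 26.4008
d((22, -4), (-23, 2)) = 45.3982
d((22, -4), (27, -15)) = 12.083
d((-2, 5), (11, -16)) = 24.6982
d((-2, 5), (6, 17)) = 14.4222
d((-2, 5), (-23, 2)) = 21.2132
d((-2, 5), (27, -15)) = 35.2278
d((11, -16), (6, 17)) = 33.3766
d((11, -16), (-23, 2)) = 38.4708
d((11, -16), (27, -15)) = 16.0312
d((6, 17), (-23, 2)) = 32.6497
d((6, 17), (27, -15)) = 38.2753
d((-23, 2), (27, -15)) = 52.811

Closest pair: (21, 1) and (22, -4) with distance 5.099

The closest pair is (21, 1) and (22, -4) with Euclidean distance 5.099. For 10 points, brute-force pairwise comparison is shown above. For large n, the divide-and-conquer algorithm (sort by x, recurse on halves, check the dividing strip) achieves O(n log n).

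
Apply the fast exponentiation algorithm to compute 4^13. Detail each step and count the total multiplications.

Computing 4^13 by squaring (build up from 4^1; each line after the first costs one multiplication):

4^1 = 4
4^2 = (4^1)^2 = 4^2 = 16
4^3 = 4 * 4^2 = 4 * 16 = 64
4^6 = (4^3)^2 = 64^2 = 4096
4^12 = (4^6)^2 = 4096^2 = 16777216
4^13 = 4 * 4^12 = 4 * 16777216 = 67108864

Result: 67108864
Multiplications needed: 5 (5 lines after 4^1)

4^13 = 67108864. Using exponentiation by squaring, this requires 5 multiplications. The key idea: if the exponent is even, square the half-power; if odd, multiply by the base once.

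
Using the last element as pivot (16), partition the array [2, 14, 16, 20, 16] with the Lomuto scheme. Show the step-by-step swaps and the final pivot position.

Lomuto partition with pivot = 16:

Initial array: [2, 14, 16, 20, 16]

arr[0]=2 <= 16: swap with position 0, array becomes [2, 14, 16, 20, 16]
arr[1]=14 <= 16: swap with position 1, array becomes [2, 14, 16, 20, 16]
arr[2]=16 <= 16: swap with position 2, array becomes [2, 14, 16, 20, 16]
arr[3]=20 > 16: no swap

Place pivot at position 3: [2, 14, 16, 16, 20]
Pivot position: 3

After partitioning with pivot 16, the array becomes [2, 14, 16, 16, 20]. The pivot is placed at index 3. All elements to the left of the pivot are <= 16, and all elements to the right are > 16.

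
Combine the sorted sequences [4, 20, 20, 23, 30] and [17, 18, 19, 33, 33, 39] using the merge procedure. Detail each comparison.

Merging process:

Compare 4 vs 17: take 4 from left. Merged: [4]
Compare 20 vs 17: take 17 from right. Merged: [4, 17]
Compare 20 vs 18: take 18 from right. Merged: [4, 17, 18]
Compare 20 vs 19: take 19 from right. Merged: [4, 17, 18, 19]
Compare 20 vs 33: take 20 from left. Merged: [4, 17, 18, 19, 20]
Compare 20 vs 33: take 20 from left. Merged: [4, 17, 18, 19, 20, 20]
Compare 23 vs 33: take 23 from left. Merged: [4, 17, 18, 19, 20, 20, 23]
Compare 30 vs 33: take 30 from left. Merged: [4, 17, 18, 19, 20, 20, 23, 30]
Append remaining from right: [33, 33, 39]. Merged: [4, 17, 18, 19, 20, 20, 23, 30, 33, 33, 39]

Final merged array: [4, 17, 18, 19, 20, 20, 23, 30, 33, 33, 39]
Total comparisons: 8

The merged array is [4, 17, 18, 19, 20, 20, 23, 30, 33, 33, 39], requiring 8 comparisons. The merge step runs in O(n) time where n is the total number of elements.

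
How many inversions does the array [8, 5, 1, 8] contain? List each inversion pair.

Finding inversions in [8, 5, 1, 8]:

(0, 1): arr[0]=8 > arr[1]=5
(0, 2): arr[0]=8 > arr[2]=1
(1, 2): arr[1]=5 > arr[2]=1

Total inversions: 3

The array has 3 inversion(s): (0,1), (0,2), (1,2). Each pair (i,j) satisfies i < j and arr[i] > arr[j].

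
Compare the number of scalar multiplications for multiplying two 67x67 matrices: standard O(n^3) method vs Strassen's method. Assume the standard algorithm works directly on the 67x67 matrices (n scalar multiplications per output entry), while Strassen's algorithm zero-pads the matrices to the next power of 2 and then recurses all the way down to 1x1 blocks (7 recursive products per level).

Matrix multiplication for 67x67 matrices:

Strassen's algorithm requires power-of-2 dimensions. Pad 67x67 to 128x128 (next power of 2).

Standard algorithm: 67^3 = 300763 multiplications
Strassen's algorithm: 7^(log2(128)) = 7^7 = 823543 multiplications
Difference: 300763 - 823543 = -522780 (Strassen uses MORE here due to padding overhead — for small or just-over-power-of-2 n, padding can outweigh the per-level savings)

Standard: 300763 multiplications (67^3). Strassen: 823543 multiplications (7^7, after padding to 128x128). Strassen reduces 8 recursive multiplications to 7 at each level.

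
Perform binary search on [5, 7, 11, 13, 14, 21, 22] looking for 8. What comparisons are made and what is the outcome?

Binary search for 8 in [5, 7, 11, 13, 14, 21, 22]:

lo=0, hi=6, mid=3, arr[mid]=13 -> 13 > 8, search left half
lo=0, hi=2, mid=1, arr[mid]=7 -> 7 < 8, search right half
lo=2, hi=2, mid=2, arr[mid]=11 -> 11 > 8, search left half
lo=2 > hi=1, target 8 not found

Binary search determines that 8 is not in the array after 3 comparisons. The search space was exhausted without finding the target.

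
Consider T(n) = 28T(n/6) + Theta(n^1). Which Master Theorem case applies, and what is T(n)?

Master Theorem for T(n) = 28T(n/6) + O(n^1):

a = 28, b = 6, c = 1
log_b(a) = log_6(28) = 1.8597

Case 1: c = 1 < log_6(28) = 1.8597
T(n) = O(n^(log_6 28))

For T(n) = 28T(n/6) + O(n^1): log_6(28) = 1.8597. This is Case 1 of the Master Theorem (c < log_b(a), work dominated by leaves), giving O(n^(log_6 28)).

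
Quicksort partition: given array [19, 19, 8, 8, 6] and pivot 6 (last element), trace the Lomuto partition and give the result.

Lomuto partition with pivot = 6:

Initial array: [19, 19, 8, 8, 6]

arr[0]=19 > 6: no swap
arr[1]=19 > 6: no swap
arr[2]=8 > 6: no swap
arr[3]=8 > 6: no swap

Place pivot at position 0: [6, 19, 8, 8, 19]
Pivot position: 0

After partitioning with pivot 6, the array becomes [6, 19, 8, 8, 19]. The pivot is placed at index 0. All elements to the left of the pivot are <= 6, and all elements to the right are > 6.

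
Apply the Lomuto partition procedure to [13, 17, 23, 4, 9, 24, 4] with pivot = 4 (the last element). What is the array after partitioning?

Lomuto partition with pivot = 4:

Initial array: [13, 17, 23, 4, 9, 24, 4]

arr[0]=13 > 4: no swap
arr[1]=17 > 4: no swap
arr[2]=23 > 4: no swap
arr[3]=4 <= 4: swap with position 0, array becomes [4, 17, 23, 13, 9, 24, 4]
arr[4]=9 > 4: no swap
arr[5]=24 > 4: no swap

Place pivot at position 1: [4, 4, 23, 13, 9, 24, 17]
Pivot position: 1

After partitioning with pivot 4, the array becomes [4, 4, 23, 13, 9, 24, 17]. The pivot is placed at index 1. All elements to the left of the pivot are <= 4, and all elements to the right are > 4.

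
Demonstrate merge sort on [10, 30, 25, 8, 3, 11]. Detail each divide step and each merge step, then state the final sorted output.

Merge sort trace:

Split: [10, 30, 25, 8, 3, 11] -> [10, 30, 25] and [8, 3, 11]
  Split: [10, 30, 25] -> [10] and [30, 25]
    Split: [30, 25] -> [30] and [25]
    Merge: [30] + [25] -> [25, 30]
  Merge: [10] + [25, 30] -> [10, 25, 30]
  Split: [8, 3, 11] -> [8] and [3, 11]
    Split: [3, 11] -> [3] and [11]
    Merge: [3] + [11] -> [3, 11]
  Merge: [8] + [3, 11] -> [3, 8, 11]
Merge: [10, 25, 30] + [3, 8, 11] -> [3, 8, 10, 11, 25, 30]

Final sorted array: [3, 8, 10, 11, 25, 30]

The merge sort proceeds by recursively splitting the array and merging sorted halves.
After all merges, the sorted array is [3, 8, 10, 11, 25, 30].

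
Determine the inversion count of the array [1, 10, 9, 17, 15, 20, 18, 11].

Finding inversions in [1, 10, 9, 17, 15, 20, 18, 11]:

(1, 2): arr[1]=10 > arr[2]=9
(3, 4): arr[3]=17 > arr[4]=15
(3, 7): arr[3]=17 > arr[7]=11
(4, 7): arr[4]=15 > arr[7]=11
(5, 6): arr[5]=20 > arr[6]=18
(5, 7): arr[5]=20 > arr[7]=11
(6, 7): arr[6]=18 > arr[7]=11

Total inversions: 7

The array has 7 inversion(s): (1,2), (3,4), (3,7), (4,7), (5,6), (5,7), (6,7). Each pair (i,j) satisfies i < j and arr[i] > arr[j].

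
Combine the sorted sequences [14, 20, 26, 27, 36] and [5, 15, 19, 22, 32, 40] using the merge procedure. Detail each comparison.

Merging process:

Compare 14 vs 5: take 5 from right. Merged: [5]
Compare 14 vs 15: take 14 from left. Merged: [5, 14]
Compare 20 vs 15: take 15 from right. Merged: [5, 14, 15]
Compare 20 vs 19: take 19 from right. Merged: [5, 14, 15, 19]
Compare 20 vs 22: take 20 from left. Merged: [5, 14, 15, 19, 20]
Compare 26 vs 22: take 22 from right. Merged: [5, 14, 15, 19, 20, 22]
Compare 26 vs 32: take 26 from left. Merged: [5, 14, 15, 19, 20, 22, 26]
Compare 27 vs 32: take 27 from left. Merged: [5, 14, 15, 19, 20, 22, 26, 27]
Compare 36 vs 32: take 32 from right. Merged: [5, 14, 15, 19, 20, 22, 26, 27, 32]
Compare 36 vs 40: take 36 from left. Merged: [5, 14, 15, 19, 20, 22, 26, 27, 32, 36]
Append remaining from right: [40]. Merged: [5, 14, 15, 19, 20, 22, 26, 27, 32, 36, 40]

Final merged array: [5, 14, 15, 19, 20, 22, 26, 27, 32, 36, 40]
Total comparisons: 10

The merged array is [5, 14, 15, 19, 20, 22, 26, 27, 32, 36, 40], requiring 10 comparisons. The merge step runs in O(n) time where n is the total number of elements.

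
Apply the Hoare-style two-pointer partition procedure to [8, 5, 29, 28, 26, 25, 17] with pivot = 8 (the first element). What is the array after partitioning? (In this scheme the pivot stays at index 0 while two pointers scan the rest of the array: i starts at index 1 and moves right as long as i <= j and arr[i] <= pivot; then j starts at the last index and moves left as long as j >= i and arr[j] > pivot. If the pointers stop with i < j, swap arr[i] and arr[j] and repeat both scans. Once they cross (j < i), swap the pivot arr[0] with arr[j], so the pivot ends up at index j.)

Hoare-style two-pointer partition with pivot = 8:

Initial array: [8, 5, 29, 28, 26, 25, 17]

Pointers start at i = 1, j = 6.
i ends at 2, j ends at 1: the pointers have crossed (j < i), so scanning stops.

Swap pivot arr[0] with arr[1] to place pivot at position 1: [5, 8, 29, 28, 26, 25, 17]
Pivot position: 1

After partitioning with pivot 8, the array becomes [5, 8, 29, 28, 26, 25, 17]. The pivot is placed at index 1. All elements to the left of the pivot are <= 8, and all elements to the right are > 8.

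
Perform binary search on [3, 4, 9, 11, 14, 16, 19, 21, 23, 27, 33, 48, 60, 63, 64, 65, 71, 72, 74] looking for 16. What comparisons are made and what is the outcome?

Binary search for 16 in [3, 4, 9, 11, 14, 16, 19, 21, 23, 27, 33, 48, 60, 63, 64, 65, 71, 72, 74]:

lo=0, hi=18, mid=9, arr[mid]=27 -> 27 > 16, search left half
lo=0, hi=8, mid=4, arr[mid]=14 -> 14 < 16, search right half
lo=5, hi=8, mid=6, arr[mid]=19 -> 19 > 16, search left half
lo=5, hi=5, mid=5, arr[mid]=16 -> Found target at index 5!

Binary search finds 16 at index 5 after 4 comparisons. The search repeatedly halves the search space by comparing with the middle element.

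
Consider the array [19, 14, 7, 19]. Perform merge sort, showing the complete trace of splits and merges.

Merge sort trace:

Split: [19, 14, 7, 19] -> [19, 14] and [7, 19]
  Split: [19, 14] -> [19] and [14]
  Merge: [19] + [14] -> [14, 19]
  Split: [7, 19] -> [7] and [19]
  Merge: [7] + [19] -> [7, 19]
Merge: [14, 19] + [7, 19] -> [7, 14, 19, 19]

Final sorted array: [7, 14, 19, 19]

The merge sort proceeds by recursively splitting the array and merging sorted halves.
After all merges, the sorted array is [7, 14, 19, 19].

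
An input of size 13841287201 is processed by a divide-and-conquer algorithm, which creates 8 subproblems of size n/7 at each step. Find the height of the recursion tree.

For divide and conquer with division factor 7:

Problem sizes at each level:
Level 0: 13841287201
Level 1: 1977326743
Level 2: 282475249
Level 3: 40353607
Level 4: 5764801
Level 5: 823543
Level 6: 117649
Level 7: 16807
Level 8: 2401
Level 9: 343
Level 10: 49
Level 11: 7
Level 12: 1

The root is level 0 and the size-1 base case is level 12 (the tree spans levels 0 through 12, i.e. 13 levels counting the root), so the depth is the number of divisions: log_7(13841287201) = 12

The recursion tree depth is log_7(13841287201) = 12. At each level, the problem size is divided by 7, so it takes 12 divisions to reduce to a base case of size 1. The algorithm makes 8 recursive calls at each level.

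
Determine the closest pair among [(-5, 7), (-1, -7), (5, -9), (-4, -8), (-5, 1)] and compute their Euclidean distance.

Computing all pairwise distances among 5 points:

d((-5, 7), (-1, -7)) = 14.5602
d((-5, 7), (5, -9)) = 18.868
d((-5, 7), (-4, -8)) = 15.0333
d((-5, 7), (-5, 1)) = 6.0
d((-1, -7), (5, -9)) = 6.3246
d((-1, -7), (-4, -8)) = 3.1623 <-- minimum
d((-1, -7), (-5, 1)) = 8.9443
d((5, -9), (-4, -8)) = 9.0554
d((5, -9), (-5, 1)) = 14.1421
d((-4, -8), (-5, 1)) = 9.0554

Closest pair: (-1, -7) and (-4, -8) with distance 3.1623

The closest pair is (-1, -7) and (-4, -8) with Euclidean distance 3.1623. For 5 points, brute-force pairwise comparison is shown above. For large n, the divide-and-conquer algorithm (sort by x, recurse on halves, check the dividing strip) achieves O(n log n).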